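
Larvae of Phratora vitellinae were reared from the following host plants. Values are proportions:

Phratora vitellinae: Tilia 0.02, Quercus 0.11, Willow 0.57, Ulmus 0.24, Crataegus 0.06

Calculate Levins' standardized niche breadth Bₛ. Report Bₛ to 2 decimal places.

0.38

Σpᵢ² = 0.02² + 0.11² + 0.57² + 0.24² + 0.06² = 0.0004 + 0.0121 + 0.3249 + 0.0576 + 0.0036 = 0.3986
B = 1 / 0.3986 = 2.5088
Bₛ = (B − 1)/(n − 1) = (2.5088 − 1)/(5 − 1) = 1.5088/4 = 0.3772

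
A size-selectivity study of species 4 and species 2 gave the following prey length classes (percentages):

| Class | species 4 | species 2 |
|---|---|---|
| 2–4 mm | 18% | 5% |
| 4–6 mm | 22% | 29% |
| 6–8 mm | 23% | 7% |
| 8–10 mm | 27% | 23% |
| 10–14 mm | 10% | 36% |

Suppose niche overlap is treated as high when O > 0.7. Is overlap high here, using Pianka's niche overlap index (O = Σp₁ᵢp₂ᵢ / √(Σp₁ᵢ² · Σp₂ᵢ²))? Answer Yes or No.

Convert percentages to proportions (divide by 100).
Σ p₁ᵢp₂ᵢ = 0.0090 + 0.0638 + 0.0161 + 0.0621 + 0.0360 = 0.1870
Σp_1ᵢ² = 0.18² + 0.22² + 0.23² + 0.27² + 0.10² = 0.0324 + 0.0484 + 0.0529 + 0.0729 + 0.0100 = 0.2166
Σp_2ᵢ² = 0.05² + 0.29² + 0.07² + 0.23² + 0.36² = 0.0025 + 0.0841 + 0.0049 + 0.0529 + 0.1296 = 0.2740
O = 0.1870 / √(0.2166 × 0.2740) = 0.1870 / 0.24362 = 0.7676
O = 0.7676 > 0.7 → Yes.

Yes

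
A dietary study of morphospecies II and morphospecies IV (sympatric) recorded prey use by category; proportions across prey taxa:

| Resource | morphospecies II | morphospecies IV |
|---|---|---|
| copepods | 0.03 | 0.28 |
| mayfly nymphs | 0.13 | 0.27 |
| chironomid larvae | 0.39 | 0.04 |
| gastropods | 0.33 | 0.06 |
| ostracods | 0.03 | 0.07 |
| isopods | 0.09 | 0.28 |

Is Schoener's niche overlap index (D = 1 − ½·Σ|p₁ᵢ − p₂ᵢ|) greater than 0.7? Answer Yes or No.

Σ|p₁ᵢ − p₂ᵢ| = 0.25 + 0.14 + 0.35 + 0.27 + 0.04 + 0.19 = 1.24
D = 1 − ½ × 1.24 = 1 − 0.620 = 0.3800
D = 0.3800 < 0.7 → No.

No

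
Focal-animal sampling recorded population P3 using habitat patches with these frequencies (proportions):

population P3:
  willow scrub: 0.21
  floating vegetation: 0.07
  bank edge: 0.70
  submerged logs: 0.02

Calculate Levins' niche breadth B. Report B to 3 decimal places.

Σpᵢ² = 0.21² + 0.07² + 0.70² + 0.02² = 0.0441 + 0.0049 + 0.4900 + 0.0004 = 0.5394
B = 1 / 0.5394 = 1.85391

1.854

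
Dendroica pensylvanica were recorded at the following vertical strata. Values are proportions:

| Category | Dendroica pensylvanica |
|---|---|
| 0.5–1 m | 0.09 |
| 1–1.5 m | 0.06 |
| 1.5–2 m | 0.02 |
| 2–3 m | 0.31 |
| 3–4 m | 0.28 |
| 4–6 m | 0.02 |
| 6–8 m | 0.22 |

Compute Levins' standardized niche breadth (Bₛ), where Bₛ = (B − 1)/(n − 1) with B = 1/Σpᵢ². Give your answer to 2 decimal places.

Σpᵢ² = 0.09² + 0.06² + 0.02² + 0.31² + 0.28² + 0.02² + 0.22² = 0.0081 + 0.0036 + 0.0004 + 0.0961 + 0.0784 + 0.0004 + 0.0484 = 0.2354
B = 1 / 0.2354 = 4.2481
Bₛ = (B − 1)/(n − 1) = (4.2481 − 1)/(7 − 1) = 3.2481/6 = 0.5414

0.54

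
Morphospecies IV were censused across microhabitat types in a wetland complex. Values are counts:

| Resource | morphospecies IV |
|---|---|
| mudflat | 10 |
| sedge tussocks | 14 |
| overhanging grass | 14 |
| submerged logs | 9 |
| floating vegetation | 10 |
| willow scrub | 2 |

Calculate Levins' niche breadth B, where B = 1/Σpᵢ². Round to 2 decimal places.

Proportions for morphospecies IV (n=59): 10/59=0.1695, 14/59=0.2373, 14/59=0.2373, 9/59=0.1525, 10/59=0.1695, 2/59=0.0339
Σpᵢ² = 0.1695² + 0.2373² + 0.2373² + 0.1525² + 0.1695² + 0.0339² = 0.028730 + 0.056311 + 0.056311 + 0.023256 + 0.028730 + 0.001149 = 0.194487
B = 1 / 0.194487 = 5.1417

5.14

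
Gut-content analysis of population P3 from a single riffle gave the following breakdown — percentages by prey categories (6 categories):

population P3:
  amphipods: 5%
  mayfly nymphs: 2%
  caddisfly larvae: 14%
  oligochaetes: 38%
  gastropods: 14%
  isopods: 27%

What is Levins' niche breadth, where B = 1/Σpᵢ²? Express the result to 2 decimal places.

3.86

Convert percentages to proportions (divide by 100).
Σpᵢ² = 0.05² + 0.02² + 0.14² + 0.38² + 0.14² + 0.27² = 0.0025 + 0.0004 + 0.0196 + 0.1444 + 0.0196 + 0.0729 = 0.2594
B = 1 / 0.2594 = 3.8551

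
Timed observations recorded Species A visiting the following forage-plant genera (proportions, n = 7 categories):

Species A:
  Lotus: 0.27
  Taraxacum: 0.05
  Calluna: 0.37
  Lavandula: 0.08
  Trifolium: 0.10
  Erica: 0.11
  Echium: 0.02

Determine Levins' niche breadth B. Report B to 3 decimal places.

Σpᵢ² = 0.27² + 0.05² + 0.37² + 0.08² + 0.10² + 0.11² + 0.02² = 0.0729 + 0.0025 + 0.1369 + 0.0064 + 0.0100 + 0.0121 + 0.0004 = 0.2412
B = 1 / 0.2412 = 4.14594

4.146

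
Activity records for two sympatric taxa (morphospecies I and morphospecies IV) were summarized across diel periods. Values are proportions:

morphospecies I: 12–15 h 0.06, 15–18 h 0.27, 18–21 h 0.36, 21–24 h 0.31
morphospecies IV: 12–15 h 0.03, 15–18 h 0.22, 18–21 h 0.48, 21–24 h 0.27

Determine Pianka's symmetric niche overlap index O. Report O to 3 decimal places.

0.973

Σ p₁ᵢp₂ᵢ = 0.0018 + 0.0594 + 0.1728 + 0.0837 = 0.3177
Σp_1ᵢ² = 0.06² + 0.27² + 0.36² + 0.31² = 0.0036 + 0.0729 + 0.1296 + 0.0961 = 0.3022
Σp_2ᵢ² = 0.03² + 0.22² + 0.48² + 0.27² = 0.0009 + 0.0484 + 0.2304 + 0.0729 = 0.3526
O = 0.3177 / √(0.3022 × 0.3526) = 0.3177 / 0.326429 = 0.97326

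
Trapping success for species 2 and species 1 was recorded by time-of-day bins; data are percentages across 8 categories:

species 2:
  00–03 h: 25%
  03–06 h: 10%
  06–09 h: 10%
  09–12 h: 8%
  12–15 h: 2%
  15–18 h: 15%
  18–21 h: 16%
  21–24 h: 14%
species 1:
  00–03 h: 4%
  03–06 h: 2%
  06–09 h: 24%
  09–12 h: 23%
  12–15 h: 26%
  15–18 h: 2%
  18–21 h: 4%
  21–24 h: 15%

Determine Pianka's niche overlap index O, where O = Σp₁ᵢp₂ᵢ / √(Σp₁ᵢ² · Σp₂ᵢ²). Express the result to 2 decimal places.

0.50

Convert percentages to proportions (divide by 100).
Σ p₁ᵢp₂ᵢ = 0.0100 + 0.0020 + 0.0240 + 0.0184 + 0.0052 + 0.0030 + 0.0064 + 0.0210 = 0.0900
Σp_1ᵢ² = 0.25² + 0.10² + 0.10² + 0.08² + 0.02² + 0.15² + 0.16² + 0.14² = 0.0625 + 0.0100 + 0.0100 + 0.0064 + 0.0004 + 0.0225 + 0.0256 + 0.0196 = 0.1570
Σp_2ᵢ² = 0.04² + 0.02² + 0.24² + 0.23² + 0.26² + 0.02² + 0.04² + 0.15² = 0.0016 + 0.0004 + 0.0576 + 0.0529 + 0.0676 + 0.0004 + 0.0016 + 0.0225 = 0.2046
O = 0.0900 / √(0.1570 × 0.2046) = 0.0900 / 0.17923 = 0.5021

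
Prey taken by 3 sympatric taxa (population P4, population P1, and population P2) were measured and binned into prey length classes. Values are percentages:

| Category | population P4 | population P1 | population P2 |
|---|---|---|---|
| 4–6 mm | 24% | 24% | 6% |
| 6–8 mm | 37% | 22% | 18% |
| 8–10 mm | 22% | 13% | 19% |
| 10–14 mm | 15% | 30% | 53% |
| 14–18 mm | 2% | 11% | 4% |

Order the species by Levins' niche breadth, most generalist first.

population P1 > population P4 > population P2

Convert percentages to proportions (divide by 100).
Σp_P4ᵢ² = 0.24² + 0.37² + 0.22² + 0.15² + 0.02² = 0.0576 + 0.1369 + 0.0484 + 0.0225 + 0.0004 = 0.2658
B_P4 = 1 / 0.2658 = 3.7622
Σp_P1ᵢ² = 0.24² + 0.22² + 0.13² + 0.30² + 0.11² = 0.0576 + 0.0484 + 0.0169 + 0.0900 + 0.0121 = 0.2250
B_P1 = 1 / 0.2250 = 4.4444
Σp_P2ᵢ² = 0.06² + 0.18² + 0.19² + 0.53² + 0.04² = 0.0036 + 0.0324 + 0.0361 + 0.2809 + 0.0016 = 0.3546
B_P2 = 1 / 0.3546 = 2.8201
Ranking by B (broadest → narrowest): population P1 (4.44) > population P4 (3.76) > population P2 (2.82)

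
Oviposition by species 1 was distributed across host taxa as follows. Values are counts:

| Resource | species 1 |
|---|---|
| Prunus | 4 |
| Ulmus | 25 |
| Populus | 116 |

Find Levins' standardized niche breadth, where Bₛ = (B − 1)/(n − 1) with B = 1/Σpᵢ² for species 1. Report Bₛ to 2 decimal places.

Proportions for species 1 (n=145): 4/145=0.0276, 25/145=0.1724, 116/145=0.8000
Σpᵢ² = 0.0276² + 0.1724² + 0.8000² = 0.000762 + 0.029722 + 0.640000 = 0.670484
B = 1 / 0.670484 = 1.4915
Bₛ = (B − 1)/(n − 1) = (1.4915 − 1)/(3 − 1) = 0.4915/2 = 0.2458

0.25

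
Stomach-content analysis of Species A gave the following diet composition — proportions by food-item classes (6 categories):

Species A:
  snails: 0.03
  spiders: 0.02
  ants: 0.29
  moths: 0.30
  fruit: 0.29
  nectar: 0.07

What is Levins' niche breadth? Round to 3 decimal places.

Σpᵢ² = 0.03² + 0.02² + 0.29² + 0.30² + 0.29² + 0.07² = 0.0009 + 0.0004 + 0.0841 + 0.0900 + 0.0841 + 0.0049 = 0.2644
B = 1 / 0.2644 = 3.78215

3.782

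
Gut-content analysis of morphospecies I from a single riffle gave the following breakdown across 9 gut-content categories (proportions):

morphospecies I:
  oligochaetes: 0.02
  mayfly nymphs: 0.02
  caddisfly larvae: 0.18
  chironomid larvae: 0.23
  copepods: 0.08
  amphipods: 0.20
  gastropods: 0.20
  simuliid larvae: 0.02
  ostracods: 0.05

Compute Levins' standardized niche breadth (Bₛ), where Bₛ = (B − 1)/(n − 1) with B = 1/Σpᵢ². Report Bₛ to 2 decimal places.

0.59

Σpᵢ² = 0.02² + 0.02² + 0.18² + 0.23² + 0.08² + 0.20² + 0.20² + 0.02² + 0.05² = 0.0004 + 0.0004 + 0.0324 + 0.0529 + 0.0064 + 0.0400 + 0.0400 + 0.0004 + 0.0025 = 0.1754
B = 1 / 0.1754 = 5.7013
Bₛ = (B − 1)/(n − 1) = (5.7013 − 1)/(9 − 1) = 4.7013/8 = 0.5877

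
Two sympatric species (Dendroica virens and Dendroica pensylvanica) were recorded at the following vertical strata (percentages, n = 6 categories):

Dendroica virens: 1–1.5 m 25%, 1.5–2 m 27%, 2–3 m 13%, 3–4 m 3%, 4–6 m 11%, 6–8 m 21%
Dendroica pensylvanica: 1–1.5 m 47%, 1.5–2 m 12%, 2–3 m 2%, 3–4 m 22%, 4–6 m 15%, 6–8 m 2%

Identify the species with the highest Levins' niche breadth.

Dendroica virens

Convert percentages to proportions (divide by 100).
Σp_vireᵢ² = 0.25² + 0.27² + 0.13² + 0.03² + 0.11² + 0.21² = 0.0625 + 0.0729 + 0.0169 + 0.0009 + 0.0121 + 0.0441 = 0.2094
B_vire = 1 / 0.2094 = 4.7755
Σp_pensᵢ² = 0.47² + 0.12² + 0.02² + 0.22² + 0.15² + 0.02² = 0.2209 + 0.0144 + 0.0004 + 0.0484 + 0.0225 + 0.0004 = 0.3070
B_pens = 1 / 0.3070 = 3.2573
Highest B → broadest niche (most generalist): Dendroica virens (B = 4.78).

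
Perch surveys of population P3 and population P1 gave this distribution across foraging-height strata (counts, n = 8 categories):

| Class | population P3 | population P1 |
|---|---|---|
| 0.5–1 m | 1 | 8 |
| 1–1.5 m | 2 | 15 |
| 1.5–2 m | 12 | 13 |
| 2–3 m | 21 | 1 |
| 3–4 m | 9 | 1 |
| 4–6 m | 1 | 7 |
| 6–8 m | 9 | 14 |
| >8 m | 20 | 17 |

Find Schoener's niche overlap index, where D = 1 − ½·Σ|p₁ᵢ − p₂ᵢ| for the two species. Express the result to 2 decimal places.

0.58

Proportions for population P3 (n=75): 1/75=0.0133, 2/75=0.0267, 12/75=0.1600, 21/75=0.2800, 9/75=0.1200, 1/75=0.0133, 9/75=0.1200, 20/75=0.2667
Proportions for population P1 (n=76): 8/76=0.1053, 15/76=0.1974, 13/76=0.1711, 1/76=0.0132, 1/76=0.0132, 7/76=0.0921, 14/76=0.1842, 17/76=0.2237
Σ|p₁ᵢ − p₂ᵢ| = 0.0920 + 0.1707 + 0.0111 + 0.2668 + 0.1068 + 0.0788 + 0.0642 + 0.0430 = 0.8334
D = 1 − ½ × 0.8334 = 1 − 0.41670 = 0.58330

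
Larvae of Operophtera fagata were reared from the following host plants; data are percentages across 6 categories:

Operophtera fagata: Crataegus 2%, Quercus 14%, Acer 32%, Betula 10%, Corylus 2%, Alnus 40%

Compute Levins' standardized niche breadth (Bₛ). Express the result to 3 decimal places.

Convert percentages to proportions (divide by 100).
Σpᵢ² = 0.02² + 0.14² + 0.32² + 0.10² + 0.02² + 0.40² = 0.0004 + 0.0196 + 0.1024 + 0.0100 + 0.0004 + 0.1600 = 0.2928
B = 1 / 0.2928 = 3.41530
Bₛ = (B − 1)/(n − 1) = (3.41530 − 1)/(6 − 1) = 2.41530/5 = 0.48306

0.483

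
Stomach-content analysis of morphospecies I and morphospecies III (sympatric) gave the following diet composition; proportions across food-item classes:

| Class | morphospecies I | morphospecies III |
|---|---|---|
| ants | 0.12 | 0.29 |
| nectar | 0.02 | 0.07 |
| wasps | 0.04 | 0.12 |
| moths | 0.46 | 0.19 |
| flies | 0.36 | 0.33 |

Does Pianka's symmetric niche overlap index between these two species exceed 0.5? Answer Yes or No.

Yes

Σ p₁ᵢp₂ᵢ = 0.0348 + 0.0014 + 0.0048 + 0.0874 + 0.1188 = 0.2472
Σp_1ᵢ² = 0.12² + 0.02² + 0.04² + 0.46² + 0.36² = 0.0144 + 0.0004 + 0.0016 + 0.2116 + 0.1296 = 0.3576
Σp_2ᵢ² = 0.29² + 0.07² + 0.12² + 0.19² + 0.33² = 0.0841 + 0.0049 + 0.0144 + 0.0361 + 0.1089 = 0.2484
O = 0.2472 / √(0.3576 × 0.2484) = 0.2472 / 0.29804 = 0.8294
O = 0.8294 > 0.5 → Yes.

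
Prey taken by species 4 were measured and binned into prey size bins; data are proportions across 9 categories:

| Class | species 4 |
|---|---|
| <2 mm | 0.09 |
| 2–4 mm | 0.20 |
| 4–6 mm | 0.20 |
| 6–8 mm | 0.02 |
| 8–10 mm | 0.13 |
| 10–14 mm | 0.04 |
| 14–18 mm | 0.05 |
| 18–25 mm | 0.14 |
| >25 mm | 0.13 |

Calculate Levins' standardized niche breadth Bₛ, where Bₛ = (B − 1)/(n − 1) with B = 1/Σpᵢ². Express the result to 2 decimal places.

0.73

Σpᵢ² = 0.09² + 0.20² + 0.20² + 0.02² + 0.13² + 0.04² + 0.05² + 0.14² + 0.13² = 0.0081 + 0.0400 + 0.0400 + 0.0004 + 0.0169 + 0.0016 + 0.0025 + 0.0196 + 0.0169 = 0.1460
B = 1 / 0.1460 = 6.8493
Bₛ = (B − 1)/(n − 1) = (6.8493 − 1)/(9 − 1) = 5.8493/8 = 0.7312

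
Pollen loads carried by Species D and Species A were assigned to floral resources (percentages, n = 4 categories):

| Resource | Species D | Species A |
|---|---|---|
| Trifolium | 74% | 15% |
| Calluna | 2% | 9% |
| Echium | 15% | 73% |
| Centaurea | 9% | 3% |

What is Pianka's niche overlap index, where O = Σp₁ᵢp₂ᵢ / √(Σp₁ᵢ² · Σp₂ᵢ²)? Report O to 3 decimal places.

Convert percentages to proportions (divide by 100).
Σ p₁ᵢp₂ᵢ = 0.1110 + 0.0018 + 0.1095 + 0.0027 = 0.2250
Σp_1ᵢ² = 0.74² + 0.02² + 0.15² + 0.09² = 0.5476 + 0.0004 + 0.0225 + 0.0081 = 0.5786
Σp_2ᵢ² = 0.15² + 0.09² + 0.73² + 0.03² = 0.0225 + 0.0081 + 0.5329 + 0.0009 = 0.5644
O = 0.2250 / √(0.5786 × 0.5644) = 0.2250 / 0.571456 = 0.39373

0.394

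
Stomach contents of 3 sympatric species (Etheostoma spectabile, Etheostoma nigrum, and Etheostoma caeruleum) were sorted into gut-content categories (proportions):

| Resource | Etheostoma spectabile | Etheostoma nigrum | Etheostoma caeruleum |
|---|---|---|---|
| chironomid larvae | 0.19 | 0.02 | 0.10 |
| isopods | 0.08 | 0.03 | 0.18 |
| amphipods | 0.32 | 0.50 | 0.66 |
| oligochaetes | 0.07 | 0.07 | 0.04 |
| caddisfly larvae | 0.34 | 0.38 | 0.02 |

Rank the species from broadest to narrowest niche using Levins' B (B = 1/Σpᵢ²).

Etheostoma spectabile > Etheostoma nigrum > Etheostoma caeruleum

Σp_specᵢ² = 0.19² + 0.08² + 0.32² + 0.07² + 0.34² = 0.0361 + 0.0064 + 0.1024 + 0.0049 + 0.1156 = 0.2654
B_spec = 1 / 0.2654 = 3.7679
Σp_nigrᵢ² = 0.02² + 0.03² + 0.50² + 0.07² + 0.38² = 0.0004 + 0.0009 + 0.2500 + 0.0049 + 0.1444 = 0.4006
B_nigr = 1 / 0.4006 = 2.4963
Σp_caerᵢ² = 0.10² + 0.18² + 0.66² + 0.04² + 0.02² = 0.0100 + 0.0324 + 0.4356 + 0.0016 + 0.0004 = 0.4800
B_caer = 1 / 0.4800 = 2.0833
Ranking by B (broadest → narrowest): Etheostoma spectabile (3.77) > Etheostoma nigrum (2.50) > Etheostoma caeruleum (2.08)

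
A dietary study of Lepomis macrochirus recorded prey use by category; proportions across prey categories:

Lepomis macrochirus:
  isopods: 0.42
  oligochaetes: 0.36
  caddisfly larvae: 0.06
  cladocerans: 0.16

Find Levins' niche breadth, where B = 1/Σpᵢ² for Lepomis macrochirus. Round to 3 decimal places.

Σpᵢ² = 0.42² + 0.36² + 0.06² + 0.16² = 0.1764 + 0.1296 + 0.0036 + 0.0256 = 0.3352
B = 1 / 0.3352 = 2.98329

2.983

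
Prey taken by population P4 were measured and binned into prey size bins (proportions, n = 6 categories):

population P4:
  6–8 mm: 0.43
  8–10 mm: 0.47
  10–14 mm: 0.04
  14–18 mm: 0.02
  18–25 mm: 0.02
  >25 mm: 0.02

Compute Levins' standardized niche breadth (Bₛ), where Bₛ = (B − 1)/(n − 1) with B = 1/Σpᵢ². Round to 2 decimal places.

Σpᵢ² = 0.43² + 0.47² + 0.04² + 0.02² + 0.02² + 0.02² = 0.1849 + 0.2209 + 0.0016 + 0.0004 + 0.0004 + 0.0004 = 0.4086
B = 1 / 0.4086 = 2.4474
Bₛ = (B − 1)/(n − 1) = (2.4474 − 1)/(6 − 1) = 1.4474/5 = 0.2895

0.29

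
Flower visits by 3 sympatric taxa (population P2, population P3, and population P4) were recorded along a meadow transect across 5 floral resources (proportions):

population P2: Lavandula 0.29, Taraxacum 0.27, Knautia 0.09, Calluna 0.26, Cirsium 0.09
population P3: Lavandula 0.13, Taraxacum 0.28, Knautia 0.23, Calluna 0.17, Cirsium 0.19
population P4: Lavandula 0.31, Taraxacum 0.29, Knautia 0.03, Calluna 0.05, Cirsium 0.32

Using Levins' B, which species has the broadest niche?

population P3

Σp_P2ᵢ² = 0.29² + 0.27² + 0.09² + 0.26² + 0.09² = 0.0841 + 0.0729 + 0.0081 + 0.0676 + 0.0081 = 0.2408
B_P2 = 1 / 0.2408 = 4.1528
Σp_P3ᵢ² = 0.13² + 0.28² + 0.23² + 0.17² + 0.19² = 0.0169 + 0.0784 + 0.0529 + 0.0289 + 0.0361 = 0.2132
B_P3 = 1 / 0.2132 = 4.6904
Σp_P4ᵢ² = 0.31² + 0.29² + 0.03² + 0.05² + 0.32² = 0.0961 + 0.0841 + 0.0009 + 0.0025 + 0.1024 = 0.2860
B_P4 = 1 / 0.2860 = 3.4965
Highest B → broadest niche (most generalist): population P3 (B = 4.69).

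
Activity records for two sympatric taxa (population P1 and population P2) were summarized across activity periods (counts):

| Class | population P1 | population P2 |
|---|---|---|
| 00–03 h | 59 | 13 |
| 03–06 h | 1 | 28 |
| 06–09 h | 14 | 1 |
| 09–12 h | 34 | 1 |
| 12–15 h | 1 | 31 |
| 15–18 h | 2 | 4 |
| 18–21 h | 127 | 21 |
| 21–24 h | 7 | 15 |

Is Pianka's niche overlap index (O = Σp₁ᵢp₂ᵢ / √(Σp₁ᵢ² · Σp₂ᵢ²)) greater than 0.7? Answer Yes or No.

No

Proportions for population P1 (n=245): 59/245=0.2408, 1/245=0.0041, 14/245=0.0571, 34/245=0.1388, 1/245=0.0041, 2/245=0.0082, 127/245=0.5184, 7/245=0.0286
Proportions for population P2 (n=114): 13/114=0.1140, 28/114=0.2456, 1/114=0.0088, 1/114=0.0088, 31/114=0.2719, 4/114=0.0351, 21/114=0.1842, 15/114=0.1316
Σ p₁ᵢp₂ᵢ = 0.027451 + 0.001007 + 0.000502 + 0.001221 + 0.001115 + 0.000288 + 0.095489 + 0.003764 = 0.130837
Σp_1ᵢ² = 0.2408² + 0.0041² + 0.0571² + 0.1388² + 0.0041² + 0.0082² + 0.5184² + 0.0286² = 0.057985 + 0.000017 + 0.003260 + 0.019265 + 0.000017 + 0.000067 + 0.268739 + 0.000818 = 0.350168
Σp_2ᵢ² = 0.1140² + 0.2456² + 0.0088² + 0.0088² + 0.2719² + 0.0351² + 0.1842² + 0.1316² = 0.012996 + 0.060319 + 0.000077 + 0.000077 + 0.073930 + 0.001232 + 0.033930 + 0.017319 = 0.199880
O = 0.130837 / √(0.350168 × 0.199880) = 0.130837 / 0.2645592 = 0.4945
O = 0.4945 < 0.7 → No.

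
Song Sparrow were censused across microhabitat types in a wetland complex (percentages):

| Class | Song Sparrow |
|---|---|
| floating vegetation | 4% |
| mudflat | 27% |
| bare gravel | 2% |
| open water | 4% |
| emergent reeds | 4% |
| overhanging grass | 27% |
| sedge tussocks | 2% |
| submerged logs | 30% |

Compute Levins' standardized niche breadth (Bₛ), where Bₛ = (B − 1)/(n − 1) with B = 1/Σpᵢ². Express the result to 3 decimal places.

0.449

Convert percentages to proportions (divide by 100).
Σpᵢ² = 0.04² + 0.27² + 0.02² + 0.04² + 0.04² + 0.27² + 0.02² + 0.30² = 0.0016 + 0.0729 + 0.0004 + 0.0016 + 0.0016 + 0.0729 + 0.0004 + 0.0900 = 0.2414
B = 1 / 0.2414 = 4.14250
Bₛ = (B − 1)/(n − 1) = (4.14250 − 1)/(8 − 1) = 3.14250/7 = 0.44893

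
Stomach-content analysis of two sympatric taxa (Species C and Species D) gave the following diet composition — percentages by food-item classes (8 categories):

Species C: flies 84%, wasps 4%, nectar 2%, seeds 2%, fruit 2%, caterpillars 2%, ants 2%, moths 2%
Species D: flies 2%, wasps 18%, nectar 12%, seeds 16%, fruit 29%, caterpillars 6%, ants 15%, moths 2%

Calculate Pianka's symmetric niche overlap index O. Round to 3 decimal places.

Convert percentages to proportions (divide by 100).
Σ p₁ᵢp₂ᵢ = 0.0168 + 0.0072 + 0.0024 + 0.0032 + 0.0058 + 0.0012 + 0.0030 + 0.0004 = 0.0400
Σp_1ᵢ² = 0.84² + 0.04² + 0.02² + 0.02² + 0.02² + 0.02² + 0.02² + 0.02² = 0.7056 + 0.0016 + 0.0004 + 0.0004 + 0.0004 + 0.0004 + 0.0004 + 0.0004 = 0.7096
Σp_2ᵢ² = 0.02² + 0.18² + 0.12² + 0.16² + 0.29² + 0.06² + 0.15² + 0.02² = 0.0004 + 0.0324 + 0.0144 + 0.0256 + 0.0841 + 0.0036 + 0.0225 + 0.0004 = 0.1834
O = 0.0400 / √(0.7096 × 0.1834) = 0.0400 / 0.360750 = 0.11088

0.111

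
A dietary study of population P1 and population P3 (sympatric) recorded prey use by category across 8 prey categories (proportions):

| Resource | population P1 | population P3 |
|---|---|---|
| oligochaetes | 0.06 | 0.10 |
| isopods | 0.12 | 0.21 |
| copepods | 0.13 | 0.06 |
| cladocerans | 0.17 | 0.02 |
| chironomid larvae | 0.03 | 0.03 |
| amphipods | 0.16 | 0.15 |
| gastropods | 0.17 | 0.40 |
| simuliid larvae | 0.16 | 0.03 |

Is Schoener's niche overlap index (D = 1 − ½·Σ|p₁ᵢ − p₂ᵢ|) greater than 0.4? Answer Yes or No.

Σ|p₁ᵢ − p₂ᵢ| = 0.04 + 0.09 + 0.07 + 0.15 + 0.00 + 0.01 + 0.23 + 0.13 = 0.72
D = 1 − ½ × 0.72 = 1 − 0.360 = 0.6400
D = 0.6400 > 0.4 → Yes.

Yes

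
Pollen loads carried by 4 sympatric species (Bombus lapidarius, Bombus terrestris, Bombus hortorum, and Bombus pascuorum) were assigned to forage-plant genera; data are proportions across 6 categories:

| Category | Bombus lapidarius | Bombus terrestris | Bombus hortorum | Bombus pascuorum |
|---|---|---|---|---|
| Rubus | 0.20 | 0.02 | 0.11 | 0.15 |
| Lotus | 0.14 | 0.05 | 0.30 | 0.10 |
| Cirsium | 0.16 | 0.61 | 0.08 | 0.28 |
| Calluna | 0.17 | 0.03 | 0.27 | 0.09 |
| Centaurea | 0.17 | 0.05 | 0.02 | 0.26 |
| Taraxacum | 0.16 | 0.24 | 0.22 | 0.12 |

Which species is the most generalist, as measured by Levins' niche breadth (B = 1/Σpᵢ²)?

Σp_lapiᵢ² = 0.20² + 0.14² + 0.16² + 0.17² + 0.17² + 0.16² = 0.0400 + 0.0196 + 0.0256 + 0.0289 + 0.0289 + 0.0256 = 0.1686
B_lapi = 1 / 0.1686 = 5.9312
Σp_terrᵢ² = 0.02² + 0.05² + 0.61² + 0.03² + 0.05² + 0.24² = 0.0004 + 0.0025 + 0.3721 + 0.0009 + 0.0025 + 0.0576 = 0.4360
B_terr = 1 / 0.4360 = 2.2936
Σp_hortᵢ² = 0.11² + 0.30² + 0.08² + 0.27² + 0.02² + 0.22² = 0.0121 + 0.0900 + 0.0064 + 0.0729 + 0.0004 + 0.0484 = 0.2302
B_hort = 1 / 0.2302 = 4.3440
Σp_pascᵢ² = 0.15² + 0.10² + 0.28² + 0.09² + 0.26² + 0.12² = 0.0225 + 0.0100 + 0.0784 + 0.0081 + 0.0676 + 0.0144 = 0.2010
B_pasc = 1 / 0.2010 = 4.9751
Highest B → broadest niche (most generalist): Bombus lapidarius (B = 5.93).

Bombus lapidarius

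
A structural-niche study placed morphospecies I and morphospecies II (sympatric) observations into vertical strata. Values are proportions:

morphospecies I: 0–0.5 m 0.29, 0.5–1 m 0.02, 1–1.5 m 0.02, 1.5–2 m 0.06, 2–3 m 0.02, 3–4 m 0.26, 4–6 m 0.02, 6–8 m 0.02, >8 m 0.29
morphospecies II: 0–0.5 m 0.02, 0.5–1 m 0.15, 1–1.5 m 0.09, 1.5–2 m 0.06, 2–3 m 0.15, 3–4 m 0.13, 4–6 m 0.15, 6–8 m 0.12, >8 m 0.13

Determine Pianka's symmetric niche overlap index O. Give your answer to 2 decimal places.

0.54

Σ p₁ᵢp₂ᵢ = 0.0058 + 0.0030 + 0.0018 + 0.0036 + 0.0030 + 0.0338 + 0.0030 + 0.0024 + 0.0377 = 0.0941
Σp_1ᵢ² = 0.29² + 0.02² + 0.02² + 0.06² + 0.02² + 0.26² + 0.02² + 0.02² + 0.29² = 0.0841 + 0.0004 + 0.0004 + 0.0036 + 0.0004 + 0.0676 + 0.0004 + 0.0004 + 0.0841 = 0.2414
Σp_2ᵢ² = 0.02² + 0.15² + 0.09² + 0.06² + 0.15² + 0.13² + 0.15² + 0.12² + 0.13² = 0.0004 + 0.0225 + 0.0081 + 0.0036 + 0.0225 + 0.0169 + 0.0225 + 0.0144 + 0.0169 = 0.1278
O = 0.0941 / √(0.2414 × 0.1278) = 0.0941 / 0.17564 = 0.5358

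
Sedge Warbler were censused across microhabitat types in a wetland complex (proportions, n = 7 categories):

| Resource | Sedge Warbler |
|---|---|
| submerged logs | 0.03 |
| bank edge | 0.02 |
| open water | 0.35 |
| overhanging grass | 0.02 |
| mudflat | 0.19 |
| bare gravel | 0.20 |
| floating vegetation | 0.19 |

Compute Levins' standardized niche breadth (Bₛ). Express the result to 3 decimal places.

0.538

Σpᵢ² = 0.03² + 0.02² + 0.35² + 0.02² + 0.19² + 0.20² + 0.19² = 0.0009 + 0.0004 + 0.1225 + 0.0004 + 0.0361 + 0.0400 + 0.0361 = 0.2364
B = 1 / 0.2364 = 4.23012
Bₛ = (B − 1)/(n − 1) = (4.23012 − 1)/(7 − 1) = 3.23012/6 = 0.53835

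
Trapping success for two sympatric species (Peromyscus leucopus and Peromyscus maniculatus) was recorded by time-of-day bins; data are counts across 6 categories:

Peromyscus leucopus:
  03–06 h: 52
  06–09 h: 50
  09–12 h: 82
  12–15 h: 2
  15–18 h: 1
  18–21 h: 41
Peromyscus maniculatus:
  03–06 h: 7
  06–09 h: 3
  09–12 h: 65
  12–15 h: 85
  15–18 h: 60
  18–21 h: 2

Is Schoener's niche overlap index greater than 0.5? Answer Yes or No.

No

Proportions for Peromyscus leucopus (n=228): 52/228=0.2281, 50/228=0.2193, 82/228=0.3596, 2/228=0.0088, 1/228=0.0044, 41/228=0.1798
Proportions for Peromyscus maniculatus (n=222): 7/222=0.0315, 3/222=0.0135, 65/222=0.2928, 85/222=0.3829, 60/222=0.2703, 2/222=0.0090
Σ|p₁ᵢ − p₂ᵢ| = 0.1966 + 0.2058 + 0.0668 + 0.3741 + 0.2659 + 0.1708 = 1.2800
D = 1 − ½ × 1.2800 = 1 − 0.64000 = 0.36000
D = 0.36000 < 0.5 → No.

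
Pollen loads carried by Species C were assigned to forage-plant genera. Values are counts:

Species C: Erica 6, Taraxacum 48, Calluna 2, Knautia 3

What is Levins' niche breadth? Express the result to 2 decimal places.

Proportions for Species C (n=59): 6/59=0.1017, 48/59=0.8136, 2/59=0.0339, 3/59=0.0508
Σpᵢ² = 0.1017² + 0.8136² + 0.0339² + 0.0508² = 0.010343 + 0.661945 + 0.001149 + 0.002581 = 0.676018
B = 1 / 0.676018 = 1.4793

1.48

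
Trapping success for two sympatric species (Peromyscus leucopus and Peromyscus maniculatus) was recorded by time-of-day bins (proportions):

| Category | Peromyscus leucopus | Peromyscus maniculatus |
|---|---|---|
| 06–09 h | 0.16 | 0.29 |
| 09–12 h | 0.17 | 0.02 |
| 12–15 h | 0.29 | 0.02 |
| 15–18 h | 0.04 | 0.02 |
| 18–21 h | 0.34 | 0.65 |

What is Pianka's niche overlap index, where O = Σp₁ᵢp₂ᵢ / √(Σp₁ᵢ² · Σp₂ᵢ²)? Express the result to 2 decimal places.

Σ p₁ᵢp₂ᵢ = 0.0464 + 0.0034 + 0.0058 + 0.0008 + 0.2210 = 0.2774
Σp_1ᵢ² = 0.16² + 0.17² + 0.29² + 0.04² + 0.34² = 0.0256 + 0.0289 + 0.0841 + 0.0016 + 0.1156 = 0.2558
Σp_2ᵢ² = 0.29² + 0.02² + 0.02² + 0.02² + 0.65² = 0.0841 + 0.0004 + 0.0004 + 0.0004 + 0.4225 = 0.5078
O = 0.2774 / √(0.2558 × 0.5078) = 0.2774 / 0.36041 = 0.7697

0.77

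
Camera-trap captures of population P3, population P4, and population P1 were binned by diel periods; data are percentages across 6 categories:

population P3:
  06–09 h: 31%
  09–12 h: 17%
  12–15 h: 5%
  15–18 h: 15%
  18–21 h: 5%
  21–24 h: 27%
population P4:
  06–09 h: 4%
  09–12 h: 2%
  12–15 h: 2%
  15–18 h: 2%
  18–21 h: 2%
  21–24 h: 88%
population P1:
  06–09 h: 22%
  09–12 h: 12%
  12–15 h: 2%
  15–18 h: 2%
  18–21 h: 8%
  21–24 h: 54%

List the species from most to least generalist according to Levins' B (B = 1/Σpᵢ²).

population P3 > population P1 > population P4

Convert percentages to proportions (divide by 100).
Σp_P3ᵢ² = 0.31² + 0.17² + 0.05² + 0.15² + 0.05² + 0.27² = 0.0961 + 0.0289 + 0.0025 + 0.0225 + 0.0025 + 0.0729 = 0.2254
B_P3 = 1 / 0.2254 = 4.4366
Σp_P4ᵢ² = 0.04² + 0.02² + 0.02² + 0.02² + 0.02² + 0.88² = 0.0016 + 0.0004 + 0.0004 + 0.0004 + 0.0004 + 0.7744 = 0.7776
B_P4 = 1 / 0.7776 = 1.2860
Σp_P1ᵢ² = 0.22² + 0.12² + 0.02² + 0.02² + 0.08² + 0.54² = 0.0484 + 0.0144 + 0.0004 + 0.0004 + 0.0064 + 0.2916 = 0.3616
B_P1 = 1 / 0.3616 = 2.7655
Ranking by B (broadest → narrowest): population P3 (4.44) > population P1 (2.77) > population P4 (1.29)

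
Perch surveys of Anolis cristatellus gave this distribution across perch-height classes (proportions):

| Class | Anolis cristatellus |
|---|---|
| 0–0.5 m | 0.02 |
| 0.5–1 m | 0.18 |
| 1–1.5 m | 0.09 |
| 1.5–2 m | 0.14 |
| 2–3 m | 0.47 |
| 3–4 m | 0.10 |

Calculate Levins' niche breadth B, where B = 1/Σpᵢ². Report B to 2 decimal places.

Σpᵢ² = 0.02² + 0.18² + 0.09² + 0.14² + 0.47² + 0.10² = 0.0004 + 0.0324 + 0.0081 + 0.0196 + 0.2209 + 0.0100 = 0.2914
B = 1 / 0.2914 = 3.4317

3.43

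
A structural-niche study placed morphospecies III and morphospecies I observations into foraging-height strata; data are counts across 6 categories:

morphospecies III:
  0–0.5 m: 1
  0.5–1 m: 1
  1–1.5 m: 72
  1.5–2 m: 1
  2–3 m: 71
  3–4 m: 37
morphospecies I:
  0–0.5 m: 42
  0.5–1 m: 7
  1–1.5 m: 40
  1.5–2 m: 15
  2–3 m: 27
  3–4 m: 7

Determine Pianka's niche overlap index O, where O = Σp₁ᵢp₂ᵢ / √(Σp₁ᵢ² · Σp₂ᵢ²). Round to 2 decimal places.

Proportions for morphospecies III (n=183): 1/183=0.0055, 1/183=0.0055, 72/183=0.3934, 1/183=0.0055, 71/183=0.3880, 37/183=0.2022
Proportions for morphospecies I (n=138): 42/138=0.3043, 7/138=0.0507, 40/138=0.2899, 15/138=0.1087, 27/138=0.1957, 7/138=0.0507
Σ p₁ᵢp₂ᵢ = 0.001674 + 0.000279 + 0.114047 + 0.000598 + 0.075932 + 0.010252 = 0.202782
Σp_1ᵢ² = 0.0055² + 0.0055² + 0.3934² + 0.0055² + 0.3880² + 0.2022² = 0.000030 + 0.000030 + 0.154764 + 0.000030 + 0.150544 + 0.040885 = 0.346283
Σp_2ᵢ² = 0.3043² + 0.0507² + 0.2899² + 0.1087² + 0.1957² + 0.0507² = 0.092598 + 0.002570 + 0.084042 + 0.011816 + 0.038298 + 0.002570 = 0.231894
O = 0.202782 / √(0.346283 × 0.231894) = 0.202782 / 0.2833742 = 0.7156

0.72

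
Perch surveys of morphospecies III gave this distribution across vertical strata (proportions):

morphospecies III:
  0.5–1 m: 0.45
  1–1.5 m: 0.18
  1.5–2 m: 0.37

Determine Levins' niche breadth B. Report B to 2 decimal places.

2.69

Σpᵢ² = 0.45² + 0.18² + 0.37² = 0.2025 + 0.0324 + 0.1369 = 0.3718
B = 1 / 0.3718 = 2.6896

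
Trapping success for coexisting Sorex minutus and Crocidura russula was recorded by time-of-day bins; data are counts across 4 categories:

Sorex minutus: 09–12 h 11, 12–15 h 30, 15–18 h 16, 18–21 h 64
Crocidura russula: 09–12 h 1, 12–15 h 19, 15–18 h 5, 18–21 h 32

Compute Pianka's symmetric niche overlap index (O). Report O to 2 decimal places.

Proportions for Sorex minutus (n=121): 11/121=0.0909, 30/121=0.2479, 16/121=0.1322, 64/121=0.5289
Proportions for Crocidura russula (n=57): 1/57=0.0175, 19/57=0.3333, 5/57=0.0877, 32/57=0.5614
Σ p₁ᵢp₂ᵢ = 0.001591 + 0.082625 + 0.011594 + 0.296924 = 0.392734
Σp_1ᵢ² = 0.0909² + 0.2479² + 0.1322² + 0.5289² = 0.008263 + 0.061454 + 0.017477 + 0.279735 = 0.366929
Σp_2ᵢ² = 0.0175² + 0.3333² + 0.0877² + 0.5614² = 0.000306 + 0.111089 + 0.007691 + 0.315170 = 0.434256
O = 0.392734 / √(0.366929 × 0.434256) = 0.392734 / 0.3991756 = 0.9839

0.98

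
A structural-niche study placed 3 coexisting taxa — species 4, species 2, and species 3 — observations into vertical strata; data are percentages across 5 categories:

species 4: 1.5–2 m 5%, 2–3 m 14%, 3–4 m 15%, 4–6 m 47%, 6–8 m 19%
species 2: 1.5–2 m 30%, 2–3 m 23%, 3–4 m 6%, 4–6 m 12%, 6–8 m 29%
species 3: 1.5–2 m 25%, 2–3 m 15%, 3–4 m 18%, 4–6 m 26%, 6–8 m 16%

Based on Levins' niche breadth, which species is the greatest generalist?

Convert percentages to proportions (divide by 100).
Σp_4ᵢ² = 0.05² + 0.14² + 0.15² + 0.47² + 0.19² = 0.0025 + 0.0196 + 0.0225 + 0.2209 + 0.0361 = 0.3016
B_4 = 1 / 0.3016 = 3.3156
Σp_2ᵢ² = 0.30² + 0.23² + 0.06² + 0.12² + 0.29² = 0.0900 + 0.0529 + 0.0036 + 0.0144 + 0.0841 = 0.2450
B_2 = 1 / 0.2450 = 4.0816
Σp_3ᵢ² = 0.25² + 0.15² + 0.18² + 0.26² + 0.16² = 0.0625 + 0.0225 + 0.0324 + 0.0676 + 0.0256 = 0.2106
B_3 = 1 / 0.2106 = 4.7483
Highest B → broadest niche (most generalist): species 3 (B = 4.75).

species 3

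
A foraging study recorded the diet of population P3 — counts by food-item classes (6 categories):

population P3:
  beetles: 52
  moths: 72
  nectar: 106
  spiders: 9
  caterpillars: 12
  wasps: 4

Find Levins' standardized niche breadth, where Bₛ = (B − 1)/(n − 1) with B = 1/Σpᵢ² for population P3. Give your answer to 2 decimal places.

Proportions for population P3 (n=255): 52/255=0.2039, 72/255=0.2824, 106/255=0.4157, 9/255=0.0353, 12/255=0.0471, 4/255=0.0157
Σpᵢ² = 0.2039² + 0.2824² + 0.4157² + 0.0353² + 0.0471² + 0.0157² = 0.041575 + 0.079750 + 0.172806 + 0.001246 + 0.002218 + 0.000246 = 0.297841
B = 1 / 0.297841 = 3.3575
Bₛ = (B − 1)/(n − 1) = (3.3575 − 1)/(6 − 1) = 2.3575/5 = 0.4715

0.47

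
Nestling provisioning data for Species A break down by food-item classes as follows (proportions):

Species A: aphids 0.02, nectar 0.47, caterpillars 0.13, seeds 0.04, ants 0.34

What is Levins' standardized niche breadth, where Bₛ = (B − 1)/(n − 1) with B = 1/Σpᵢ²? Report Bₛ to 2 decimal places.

Σpᵢ² = 0.02² + 0.47² + 0.13² + 0.04² + 0.34² = 0.0004 + 0.2209 + 0.0169 + 0.0016 + 0.1156 = 0.3554
B = 1 / 0.3554 = 2.8137
Bₛ = (B − 1)/(n − 1) = (2.8137 − 1)/(5 − 1) = 1.8137/4 = 0.4534

0.45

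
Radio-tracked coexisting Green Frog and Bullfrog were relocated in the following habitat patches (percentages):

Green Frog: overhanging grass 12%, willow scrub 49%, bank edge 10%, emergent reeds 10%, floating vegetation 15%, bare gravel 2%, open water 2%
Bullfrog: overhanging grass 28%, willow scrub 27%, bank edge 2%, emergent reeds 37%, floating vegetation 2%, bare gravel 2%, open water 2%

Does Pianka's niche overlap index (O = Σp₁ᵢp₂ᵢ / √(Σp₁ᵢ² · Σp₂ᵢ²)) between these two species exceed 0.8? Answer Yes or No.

No

Convert percentages to proportions (divide by 100).
Σ p₁ᵢp₂ᵢ = 0.0336 + 0.1323 + 0.0020 + 0.0370 + 0.0030 + 0.0004 + 0.0004 = 0.2087
Σp_1ᵢ² = 0.12² + 0.49² + 0.10² + 0.10² + 0.15² + 0.02² + 0.02² = 0.0144 + 0.2401 + 0.0100 + 0.0100 + 0.0225 + 0.0004 + 0.0004 = 0.2978
Σp_2ᵢ² = 0.28² + 0.27² + 0.02² + 0.37² + 0.02² + 0.02² + 0.02² = 0.0784 + 0.0729 + 0.0004 + 0.1369 + 0.0004 + 0.0004 + 0.0004 = 0.2898
O = 0.2087 / √(0.2978 × 0.2898) = 0.2087 / 0.29377 = 0.7104
O = 0.7104 < 0.8 → No.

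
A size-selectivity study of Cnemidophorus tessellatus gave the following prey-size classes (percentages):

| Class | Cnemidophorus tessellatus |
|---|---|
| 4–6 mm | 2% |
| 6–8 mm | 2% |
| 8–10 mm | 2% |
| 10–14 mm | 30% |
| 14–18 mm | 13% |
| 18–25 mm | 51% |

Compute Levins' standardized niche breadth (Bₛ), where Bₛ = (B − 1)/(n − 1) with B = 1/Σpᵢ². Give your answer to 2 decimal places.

0.34

Convert percentages to proportions (divide by 100).
Σpᵢ² = 0.02² + 0.02² + 0.02² + 0.30² + 0.13² + 0.51² = 0.0004 + 0.0004 + 0.0004 + 0.0900 + 0.0169 + 0.2601 = 0.3682
B = 1 / 0.3682 = 2.7159
Bₛ = (B − 1)/(n − 1) = (2.7159 − 1)/(6 − 1) = 1.7159/5 = 0.3432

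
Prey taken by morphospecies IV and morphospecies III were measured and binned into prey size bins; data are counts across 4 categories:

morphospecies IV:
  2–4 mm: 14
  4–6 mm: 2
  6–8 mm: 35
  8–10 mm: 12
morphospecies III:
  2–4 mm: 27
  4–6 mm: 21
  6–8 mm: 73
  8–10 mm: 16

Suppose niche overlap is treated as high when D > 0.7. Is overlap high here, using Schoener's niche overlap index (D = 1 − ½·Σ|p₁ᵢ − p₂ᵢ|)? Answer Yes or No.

Yes

Proportions for morphospecies IV (n=63): 14/63=0.2222, 2/63=0.0317, 35/63=0.5556, 12/63=0.1905
Proportions for morphospecies III (n=137): 27/137=0.1971, 21/137=0.1533, 73/137=0.5328, 16/137=0.1168
Σ|p₁ᵢ − p₂ᵢ| = 0.0251 + 0.1216 + 0.0228 + 0.0737 = 0.2432
D = 1 − ½ × 0.2432 = 1 − 0.12160 = 0.87840
D = 0.87840 > 0.7 → Yes.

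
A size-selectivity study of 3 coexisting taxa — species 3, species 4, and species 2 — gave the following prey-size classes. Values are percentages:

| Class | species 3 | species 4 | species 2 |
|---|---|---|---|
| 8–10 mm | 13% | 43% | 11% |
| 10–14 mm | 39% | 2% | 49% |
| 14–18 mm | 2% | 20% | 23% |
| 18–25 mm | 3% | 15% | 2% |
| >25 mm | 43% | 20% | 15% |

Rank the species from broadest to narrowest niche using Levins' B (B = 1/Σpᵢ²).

species 4 > species 2 > species 3

Convert percentages to proportions (divide by 100).
Σp_3ᵢ² = 0.13² + 0.39² + 0.02² + 0.03² + 0.43² = 0.0169 + 0.1521 + 0.0004 + 0.0009 + 0.1849 = 0.3552
B_3 = 1 / 0.3552 = 2.8153
Σp_4ᵢ² = 0.43² + 0.02² + 0.20² + 0.15² + 0.20² = 0.1849 + 0.0004 + 0.0400 + 0.0225 + 0.0400 = 0.2878
B_4 = 1 / 0.2878 = 3.4746
Σp_2ᵢ² = 0.11² + 0.49² + 0.23² + 0.02² + 0.15² = 0.0121 + 0.2401 + 0.0529 + 0.0004 + 0.0225 = 0.3280
B_2 = 1 / 0.3280 = 3.0488
Ranking by B (broadest → narrowest): species 4 (3.47) > species 2 (3.05) > species 3 (2.82)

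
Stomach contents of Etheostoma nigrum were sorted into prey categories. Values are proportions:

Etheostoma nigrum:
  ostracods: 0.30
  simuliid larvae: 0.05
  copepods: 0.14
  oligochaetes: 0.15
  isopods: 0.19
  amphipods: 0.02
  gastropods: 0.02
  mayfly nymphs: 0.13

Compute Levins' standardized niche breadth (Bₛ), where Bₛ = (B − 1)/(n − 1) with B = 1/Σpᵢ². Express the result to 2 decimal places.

Σpᵢ² = 0.30² + 0.05² + 0.14² + 0.15² + 0.19² + 0.02² + 0.02² + 0.13² = 0.0900 + 0.0025 + 0.0196 + 0.0225 + 0.0361 + 0.0004 + 0.0004 + 0.0169 = 0.1884
B = 1 / 0.1884 = 5.3079
Bₛ = (B − 1)/(n − 1) = (5.3079 − 1)/(8 − 1) = 4.3079/7 = 0.6154

0.62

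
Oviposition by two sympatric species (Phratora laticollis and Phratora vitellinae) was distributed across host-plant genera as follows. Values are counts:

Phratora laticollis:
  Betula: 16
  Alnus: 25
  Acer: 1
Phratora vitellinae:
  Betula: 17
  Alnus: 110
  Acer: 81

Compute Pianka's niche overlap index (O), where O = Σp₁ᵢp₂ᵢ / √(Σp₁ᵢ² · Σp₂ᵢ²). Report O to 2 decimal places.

Proportions for Phratora laticollis (n=42): 16/42=0.3810, 25/42=0.5952, 1/42=0.0238
Proportions for Phratora vitellinae (n=208): 17/208=0.0817, 110/208=0.5288, 81/208=0.3894
Σ p₁ᵢp₂ᵢ = 0.031128 + 0.314742 + 0.009268 = 0.355138
Σp_1ᵢ² = 0.3810² + 0.5952² + 0.0238² = 0.145161 + 0.354263 + 0.000566 = 0.499990
Σp_2ᵢ² = 0.0817² + 0.5288² + 0.3894² = 0.006675 + 0.279629 + 0.151632 = 0.437936
O = 0.355138 / √(0.499990 × 0.437936) = 0.355138 / 0.4679355 = 0.7589

0.76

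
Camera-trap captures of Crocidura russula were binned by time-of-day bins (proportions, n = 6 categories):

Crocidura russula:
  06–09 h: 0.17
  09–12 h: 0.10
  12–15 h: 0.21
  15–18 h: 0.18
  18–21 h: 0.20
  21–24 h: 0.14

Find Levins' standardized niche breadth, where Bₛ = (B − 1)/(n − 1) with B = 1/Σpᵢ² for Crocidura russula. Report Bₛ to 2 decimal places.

Σpᵢ² = 0.17² + 0.10² + 0.21² + 0.18² + 0.20² + 0.14² = 0.0289 + 0.0100 + 0.0441 + 0.0324 + 0.0400 + 0.0196 = 0.1750
B = 1 / 0.1750 = 5.7143
Bₛ = (B − 1)/(n − 1) = (5.7143 − 1)/(6 − 1) = 4.7143/5 = 0.9429

0.94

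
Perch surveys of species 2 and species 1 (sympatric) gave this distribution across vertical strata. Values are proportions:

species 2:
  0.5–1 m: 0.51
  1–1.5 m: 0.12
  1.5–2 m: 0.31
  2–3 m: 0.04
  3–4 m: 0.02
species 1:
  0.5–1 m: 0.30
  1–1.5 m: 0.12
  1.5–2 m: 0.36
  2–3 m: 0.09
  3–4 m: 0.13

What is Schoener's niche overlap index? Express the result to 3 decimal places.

0.790

Σ|p₁ᵢ − p₂ᵢ| = 0.21 + 0.00 + 0.05 + 0.05 + 0.11 = 0.42
D = 1 − ½ × 0.42 = 1 − 0.210 = 0.79000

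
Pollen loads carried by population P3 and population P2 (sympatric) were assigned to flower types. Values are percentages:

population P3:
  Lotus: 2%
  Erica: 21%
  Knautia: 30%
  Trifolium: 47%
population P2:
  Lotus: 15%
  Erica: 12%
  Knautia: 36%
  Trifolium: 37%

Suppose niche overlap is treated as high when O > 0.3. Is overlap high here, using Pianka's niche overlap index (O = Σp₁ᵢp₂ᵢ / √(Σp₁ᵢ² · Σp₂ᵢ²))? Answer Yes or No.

Yes

Convert percentages to proportions (divide by 100).
Σ p₁ᵢp₂ᵢ = 0.0030 + 0.0252 + 0.1080 + 0.1739 = 0.3101
Σp_1ᵢ² = 0.02² + 0.21² + 0.30² + 0.47² = 0.0004 + 0.0441 + 0.0900 + 0.2209 = 0.3554
Σp_2ᵢ² = 0.15² + 0.12² + 0.36² + 0.37² = 0.0225 + 0.0144 + 0.1296 + 0.1369 = 0.3034
O = 0.3101 / √(0.3554 × 0.3034) = 0.3101 / 0.32837 = 0.9444
O = 0.9444 > 0.3 → Yes.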